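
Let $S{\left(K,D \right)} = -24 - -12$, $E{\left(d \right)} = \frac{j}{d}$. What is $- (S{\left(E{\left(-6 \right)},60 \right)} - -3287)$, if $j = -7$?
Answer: $-3275$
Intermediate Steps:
$E{\left(d \right)} = - \frac{7}{d}$
$S{\left(K,D \right)} = -12$ ($S{\left(K,D \right)} = -24 + 12 = -12$)
$- (S{\left(E{\left(-6 \right)},60 \right)} - -3287) = - (-12 - -3287) = - (-12 + 3287) = \left(-1\right) 3275 = -3275$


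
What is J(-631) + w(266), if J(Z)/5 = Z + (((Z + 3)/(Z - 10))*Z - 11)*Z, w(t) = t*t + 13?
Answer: 1315812019/641 ≈ 2.0527e+6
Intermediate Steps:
w(t) = 13 + t² (w(t) = t² + 13 = 13 + t²)
J(Z) = 5*Z + 5*Z*(-11 + Z*(3 + Z)/(-10 + Z)) (J(Z) = 5*(Z + (((Z + 3)/(Z - 10))*Z - 11)*Z) = 5*(Z + (((3 + Z)/(-10 + Z))*Z - 11)*Z) = 5*(Z + (Z*(3 + Z)/(-10 + Z) - 11)*Z) = 5*(Z + (-11 + Z*(3 + Z)/(-10 + Z))*Z) = 5*(Z + Z*(-11 + Z*(3 + Z)/(-10 + Z))) = 5*Z + 5*Z*(-11 + Z*(3 + Z)/(-10 + Z)))
J(-631) + w(266) = 5*(-631)*(100 + (-631)² - 7*(-631))/(-10 - 631) + (13 + 266²) = 5*(-631)*(100 + 398161 + 4417)/(-641) + (13 + 70756) = 5*(-631)*(-1/641)*402678 + 70769 = 1270449090/641 + 70769 = 1315812019/641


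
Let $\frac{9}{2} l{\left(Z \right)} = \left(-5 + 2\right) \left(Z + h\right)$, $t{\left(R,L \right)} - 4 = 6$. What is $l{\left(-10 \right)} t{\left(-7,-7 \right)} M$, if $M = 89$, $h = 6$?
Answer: $\frac{7120}{3} \approx 2373.3$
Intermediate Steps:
$t{\left(R,L \right)} = 10$ ($t{\left(R,L \right)} = 4 + 6 = 10$)
$l{\left(Z \right)} = -4 - \frac{2 Z}{3}$ ($l{\left(Z \right)} = \frac{2 \left(-5 + 2\right) \left(Z + 6\right)}{9} = \frac{2 \left(- 3 \left(6 + Z\right)\right)}{9} = \frac{2 \left(-18 - 3 Z\right)}{9} = -4 - \frac{2 Z}{3}$)
$l{\left(-10 \right)} t{\left(-7,-7 \right)} M = \left(-4 - - \frac{20}{3}\right) 10 \cdot 89 = \left(-4 + \frac{20}{3}\right) 10 \cdot 89 = \frac{8}{3} \cdot 10 \cdot 89 = \frac{80}{3} \cdot 89 = \frac{7120}{3}$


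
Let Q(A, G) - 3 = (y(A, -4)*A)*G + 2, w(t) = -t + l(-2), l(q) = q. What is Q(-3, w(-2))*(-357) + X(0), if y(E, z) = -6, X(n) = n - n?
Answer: -1785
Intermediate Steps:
X(n) = 0
w(t) = -2 - t (w(t) = -t - 2 = -2 - t)
Q(A, G) = 5 - 6*A*G (Q(A, G) = 3 + ((-6*A)*G + 2) = 3 + (-6*A*G + 2) = 3 + (2 - 6*A*G) = 5 - 6*A*G)
Q(-3, w(-2))*(-357) + X(0) = (5 - 6*(-3)*(-2 - 1*(-2)))*(-357) + 0 = (5 - 6*(-3)*(-2 + 2))*(-357) + 0 = (5 - 6*(-3)*0)*(-357) + 0 = (5 + 0)*(-357) + 0 = 5*(-357) + 0 = -1785 + 0 = -1785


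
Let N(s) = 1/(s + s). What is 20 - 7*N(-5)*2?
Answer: 107/5 ≈ 21.400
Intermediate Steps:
N(s) = 1/(2*s)
20 - 7*N(-5)*2 = 20 - 7/(2*(-5))*2 = 20 - 7*(-1)/(2*5)*2 = 20 - 7*(-1/10)*2 = 20 + (7/10)*2 = 20 + 7/5 = 107/5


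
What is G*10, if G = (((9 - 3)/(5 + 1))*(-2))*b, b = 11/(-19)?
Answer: 220/19 ≈ 11.579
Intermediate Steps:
b = -11/19 (b = 11*(-1/19) = -11/19 ≈ -0.57895)
G = 22/19 (G = (((9 - 3)/(5 + 1))*(-2))*(-11/19) = ((6/6)*(-2))*(-11/19) = ((6*(⅙))*(-2))*(-11/19) = (1*(-2))*(-11/19) = -2*(-11/19) = 22/19 ≈ 1.1579)
G*10 = (22/19)*10 = 220/19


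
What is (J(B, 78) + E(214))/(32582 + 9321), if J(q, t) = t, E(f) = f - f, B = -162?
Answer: 78/41903 ≈ 0.0018614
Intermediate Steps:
E(f) = 0
(J(B, 78) + E(214))/(32582 + 9321) = (78 + 0)/(32582 + 9321) = 78/41903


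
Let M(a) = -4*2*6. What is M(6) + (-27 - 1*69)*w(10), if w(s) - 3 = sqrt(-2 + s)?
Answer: -336 - 192*sqrt(2) ≈ -607.53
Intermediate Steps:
w(s) = 3 + sqrt(-2 + s)
M(a) = -48 (M(a) = -8*6 = -48)
M(6) + (-27 - 1*69)*w(10) = -48 + (-27 - 1*69)*(3 + sqrt(-2 + 10)) = -48 + (-27 - 69)*(3 + sqrt(8)) = -48 - 96*(3 + 2*sqrt(2)) = -48 + (-288 - 192*sqrt(2)) = -336 - 192*sqrt(2)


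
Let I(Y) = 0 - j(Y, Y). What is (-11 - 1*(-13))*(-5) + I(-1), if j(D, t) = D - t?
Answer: -10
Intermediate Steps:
I(Y) = 0 (I(Y) = 0 - (Y - Y) = 0 - 1*0 = 0 + 0 = 0)
(-11 - 1*(-13))*(-5) + I(-1) = (-11 - 1*(-13))*(-5) + 0 = (-11 + 13)*(-5) + 0 = 2*(-5) + 0 = -10 + 0 = -10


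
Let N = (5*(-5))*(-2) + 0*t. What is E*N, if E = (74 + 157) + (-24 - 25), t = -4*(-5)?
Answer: 9100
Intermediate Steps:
t = 20
E = 182 (E = 231 - 49 = 182)
N = 50 (N = (5*(-5))*(-2) + 0*20 = -25*(-2) + 0 = 50 + 0 = 50)
E*N = 182*50 = 9100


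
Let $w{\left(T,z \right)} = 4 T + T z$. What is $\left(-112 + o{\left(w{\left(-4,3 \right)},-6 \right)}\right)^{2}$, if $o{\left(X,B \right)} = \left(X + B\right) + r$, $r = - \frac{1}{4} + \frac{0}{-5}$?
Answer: $\frac{342225}{16} \approx 21389.0$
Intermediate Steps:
$r = - \frac{1}{4}$ ($r = \left(-1\right) \frac{1}{4} + 0 \left(- \frac{1}{5}\right) = - \frac{1}{4} + 0 = - \frac{1}{4} \approx -0.25$)
$o{\left(X,B \right)} = - \frac{1}{4} + B + X$ ($o{\left(X,B \right)} = \left(X + B\right) - \frac{1}{4} = \left(B + X\right) - \frac{1}{4} = - \frac{1}{4} + B + X$)
$\left(-112 + o{\left(w{\left(-4,3 \right)},-6 \right)}\right)^{2} = \left(-112 - \left(\frac{25}{4} + 4 \left(4 + 3\right)\right)\right)^{2} = \left(-112 - \frac{137}{4}\right)^{2} = \left(- \frac{585}{4}\right)^{2} = \frac{342225}{16}$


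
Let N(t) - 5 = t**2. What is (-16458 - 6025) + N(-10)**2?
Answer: -11458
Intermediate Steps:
N(t) = 5 + t**2
(-16458 - 6025) + N(-10)**2 = (-16458 - 6025) + (5 + (-10)**2)**2 = -22483 + (5 + 100)**2 = -22483 + 105**2 = -22483 + 11025 = -11458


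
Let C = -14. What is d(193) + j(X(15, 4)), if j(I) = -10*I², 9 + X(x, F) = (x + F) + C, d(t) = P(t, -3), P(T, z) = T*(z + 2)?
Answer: -353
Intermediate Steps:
P(T, z) = T*(2 + z)
d(t) = -t (d(t) = t*(2 - 3) = t*(-1) = -t)
X(x, F) = -23 + F + x (X(x, F) = -9 + ((x + F) - 14) = -9 + ((F + x) - 14) = -9 + (-14 + F + x) = -23 + F + x)
d(193) + j(X(15, 4)) = -1*193 - 10*(-23 + 4 + 15)² = -193 - 10*(-4)² = -193 - 10*16 = -193 - 160 = -353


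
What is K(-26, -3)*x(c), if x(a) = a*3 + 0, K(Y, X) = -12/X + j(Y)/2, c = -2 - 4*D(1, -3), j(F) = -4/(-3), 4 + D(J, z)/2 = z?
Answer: 756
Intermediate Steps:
D(J, z) = -8 + 2*z
j(F) = 4/3 (j(F) = -4*(-1/3) = 4/3)
c = 54 (c = -2 - 4*(-8 + 2*(-3)) = -2 - 4*(-8 - 6) = -2 - 4*(-14) = -2 + 56 = 54)
K(Y, X) = 2/3 - 12/X (K(Y, X) = -12/X + (4/3)/2 = -12/X + (4/3)*(1/2) = -12/X + 2/3 = 2/3 - 12/X)
x(a) = 3*a (x(a) = 3*a + 0 = 3*a)
K(-26, -3)*x(c) = (2/3 - 12/(-3))*(3*54) = (2/3 - 12*(-1/3))*162 = (2/3 + 4)*162 = (14/3)*162 = 756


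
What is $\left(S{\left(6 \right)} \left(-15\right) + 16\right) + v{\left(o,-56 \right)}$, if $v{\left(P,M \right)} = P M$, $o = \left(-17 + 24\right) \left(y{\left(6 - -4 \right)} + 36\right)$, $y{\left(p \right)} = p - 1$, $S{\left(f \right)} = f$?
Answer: $-17714$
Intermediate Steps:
$y{\left(p \right)} = -1 + p$
$o = 315$ ($o = \left(-17 + 24\right) \left(\left(-1 + \left(6 - -4\right)\right) + 36\right) = 7 \left(\left(-1 + \left(6 + 4\right)\right) + 36\right) = 7 \left(\left(-1 + 10\right) + 36\right) = 7 \left(9 + 36\right) = 7 \cdot 45 = 315$)
$v{\left(P,M \right)} = M P$
$\left(S{\left(6 \right)} \left(-15\right) + 16\right) + v{\left(o,-56 \right)} = \left(6 \left(-15\right) + 16\right) - 17640 = \left(-90 + 16\right) - 17640 = -74 - 17640 = -17714$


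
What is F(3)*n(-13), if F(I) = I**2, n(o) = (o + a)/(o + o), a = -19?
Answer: 144/13 ≈ 11.077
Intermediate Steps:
n(o) = (-19 + o)/(2*o) (n(o) = (o - 19)/(o + o) = (-19 + o)/((2*o)) = (-19 + o)*(1/(2*o)) = (-19 + o)/(2*o))
F(3)*n(-13) = 3**2*((1/2)*(-19 - 13)/(-13)) = 9*((1/2)*(-1/13)*(-32)) = 9*(16/13) = 144/13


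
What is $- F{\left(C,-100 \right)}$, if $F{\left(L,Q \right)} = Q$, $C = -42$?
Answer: $100$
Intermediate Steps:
$- F{\left(C,-100 \right)} = \left(-1\right) \left(-100\right) = 100$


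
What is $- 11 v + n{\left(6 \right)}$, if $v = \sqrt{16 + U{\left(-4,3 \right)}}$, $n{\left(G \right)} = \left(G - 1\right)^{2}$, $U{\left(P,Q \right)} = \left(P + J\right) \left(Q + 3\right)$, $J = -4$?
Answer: $25 - 44 i \sqrt{2} \approx 25.0 - 62.225 i$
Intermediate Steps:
$U{\left(P,Q \right)} = \left(-4 + P\right) \left(3 + Q\right)$ ($U{\left(P,Q \right)} = \left(P - 4\right) \left(Q + 3\right) = \left(-4 + P\right) \left(3 + Q\right)$)
$n{\left(G \right)} = \left(-1 + G\right)^{2}$
$v = 4 i \sqrt{2}$ ($v = \sqrt{16 - 48} = \sqrt{-32} = 4 i \sqrt{2} \approx 5.6569 i$)
$- 11 v + n{\left(6 \right)} = - 11 \cdot 4 i \sqrt{2} + \left(-1 + 6\right)^{2} = - 44 i \sqrt{2} + 5^{2} = - 44 i \sqrt{2} + 25 = 25 - 44 i \sqrt{2}$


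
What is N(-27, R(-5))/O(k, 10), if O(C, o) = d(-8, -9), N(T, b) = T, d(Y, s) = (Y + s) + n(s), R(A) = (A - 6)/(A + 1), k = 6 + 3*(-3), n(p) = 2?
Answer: 9/5 ≈ 1.8000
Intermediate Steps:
k = -3 (k = 6 - 9 = -3)
R(A) = (-6 + A)/(1 + A)
d(Y, s) = 2 + Y + s (d(Y, s) = (Y + s) + 2 = 2 + Y + s)
O(C, o) = -15 (O(C, o) = 2 - 8 - 9 = -15)
N(-27, R(-5))/O(k, 10) = -27/(-15) = -27*(-1/15) = 9/5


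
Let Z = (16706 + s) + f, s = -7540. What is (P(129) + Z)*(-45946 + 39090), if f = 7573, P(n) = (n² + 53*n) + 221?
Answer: -277242928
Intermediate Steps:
P(n) = 221 + n² + 53*n
Z = 16739 (Z = (16706 - 7540) + 7573 = 9166 + 7573 = 16739)
(P(129) + Z)*(-45946 + 39090) = ((221 + 129² + 53*129) + 16739)*(-45946 + 39090) = ((221 + 16641 + 6837) + 16739)*(-6856) = (23699 + 16739)*(-6856) = 40438*(-6856) = -277242928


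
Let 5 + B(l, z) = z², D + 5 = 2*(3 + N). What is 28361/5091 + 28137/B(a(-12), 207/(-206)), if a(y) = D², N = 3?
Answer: -6073962241121/862064121 ≈ -7045.8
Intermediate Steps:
D = 7 (D = -5 + 2*(3 + 3) = -5 + 2*6 = -5 + 12 = 7)
a(y) = 49 (a(y) = 7² = 49)
B(l, z) = -5 + z²
28361/5091 + 28137/B(a(-12), 207/(-206)) = 28361/5091 + 28137/(-5 + (207/(-206))²) = 28361*(1/5091) + 28137/(-5 + (207*(-1/206))²) = 28361/5091 + 28137/(-5 + (-207/206)²) = 28361/5091 + 28137/(-5 + 42849/42436) = 28361/5091 + 28137/(-169331/42436) = 28361/5091 + 28137*(-42436/169331) = 28361/5091 - 1194021732/169331 = -6073962241121/862064121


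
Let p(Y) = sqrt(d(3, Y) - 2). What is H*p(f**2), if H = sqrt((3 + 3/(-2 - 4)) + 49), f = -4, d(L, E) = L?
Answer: sqrt(206)/2 ≈ 7.1764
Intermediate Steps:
p(Y) = 1 (p(Y) = sqrt(3 - 2) = sqrt(1) = 1)
H = sqrt(206)/2 (H = sqrt((3 + 3/(-6)) + 49) = sqrt((3 - 1/6*3) + 49) = sqrt((3 - 1/2) + 49) = sqrt(5/2 + 49) = sqrt(103/2) = sqrt(206)/2 ≈ 7.1764)
H*p(f**2) = (sqrt(206)/2)*1 = sqrt(206)/2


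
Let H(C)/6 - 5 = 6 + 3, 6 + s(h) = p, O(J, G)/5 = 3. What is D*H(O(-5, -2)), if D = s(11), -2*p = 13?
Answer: -1050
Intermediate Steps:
p = -13/2 (p = -½*13 = -13/2 ≈ -6.5000)
O(J, G) = 15 (O(J, G) = 5*3 = 15)
s(h) = -25/2 (s(h) = -6 - 13/2 = -25/2)
H(C) = 84 (H(C) = 30 + 6*(6 + 3) = 30 + 6*9 = 30 + 54 = 84)
D = -25/2 ≈ -12.500
D*H(O(-5, -2)) = -25/2*84 = -1050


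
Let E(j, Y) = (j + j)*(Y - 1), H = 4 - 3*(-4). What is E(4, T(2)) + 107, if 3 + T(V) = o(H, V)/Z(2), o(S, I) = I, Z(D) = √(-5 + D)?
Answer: 75 - 16*I*√3/3 ≈ 75.0 - 9.2376*I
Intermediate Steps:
H = 16 (H = 4 + 12 = 16)
T(V) = -3 - I*V*√3/3 (T(V) = -3 + V/(√(-5 + 2)) = -3 + V/(√(-3)) = -3 + V/((I*√3)) = -3 + V*(-I*√3/3) = -3 - I*V*√3/3)
E(j, Y) = 2*j*(-1 + Y) (E(j, Y) = (2*j)*(-1 + Y) = 2*j*(-1 + Y))
E(4, T(2)) + 107 = 2*4*(-1 + (-3 - ⅓*I*2*√3)) + 107 = 2*4*(-1 + (-3 - 2*I*√3/3)) + 107 = 2*4*(-4 - 2*I*√3/3) + 107 = (-32 - 16*I*√3/3) + 107 = 75 - 16*I*√3/3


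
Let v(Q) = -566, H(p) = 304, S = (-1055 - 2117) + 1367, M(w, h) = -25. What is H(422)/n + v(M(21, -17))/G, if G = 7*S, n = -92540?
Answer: 69338/1670347 ≈ 0.041511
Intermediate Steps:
S = -1805 (S = -3172 + 1367 = -1805)
G = -12635 (G = 7*(-1805) = -12635)
H(422)/n + v(M(21, -17))/G = 304/(-92540) - 566/(-12635) = 304*(-1/92540) - 566*(-1/12635) = -76/23135 + 566/12635 = 69338/1670347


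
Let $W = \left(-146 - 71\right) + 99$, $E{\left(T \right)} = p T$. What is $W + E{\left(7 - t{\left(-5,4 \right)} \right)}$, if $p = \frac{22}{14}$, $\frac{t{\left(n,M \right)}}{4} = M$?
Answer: $- \frac{925}{7} \approx -132.14$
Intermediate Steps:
$t{\left(n,M \right)} = 4 M$
$p = \frac{11}{7}$ ($p = 22 \cdot \frac{1}{14} = \frac{11}{7} \approx 1.5714$)
$E{\left(T \right)} = \frac{11 T}{7}$
$W = -118$ ($W = -217 + 99 = -118$)
$W + E{\left(7 - t{\left(-5,4 \right)} \right)} = -118 + \frac{11 \left(7 - 4 \cdot 4\right)}{7} = -118 + \frac{11 \left(7 - 16\right)}{7} = -118 + \frac{11}{7} \left(-9\right) = -118 - \frac{99}{7} = - \frac{925}{7}$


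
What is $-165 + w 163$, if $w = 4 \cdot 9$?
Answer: $5703$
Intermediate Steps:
$w = 36$
$-165 + w 163 = -165 + 36 \cdot 163 = -165 + 5868 = 5703$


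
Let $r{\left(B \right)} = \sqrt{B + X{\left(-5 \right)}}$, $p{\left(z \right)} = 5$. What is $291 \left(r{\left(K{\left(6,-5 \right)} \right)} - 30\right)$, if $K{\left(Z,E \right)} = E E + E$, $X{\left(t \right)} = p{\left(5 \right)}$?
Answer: $-7275$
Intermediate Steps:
$X{\left(t \right)} = 5$
$K{\left(Z,E \right)} = E + E^{2}$ ($K{\left(Z,E \right)} = E^{2} + E = E + E^{2}$)
$r{\left(B \right)} = \sqrt{5 + B}$ ($r{\left(B \right)} = \sqrt{B + 5} = \sqrt{5 + B}$)
$291 \left(r{\left(K{\left(6,-5 \right)} \right)} - 30\right) = 291 \left(\sqrt{5 - 5 \left(1 - 5\right)} - 30\right) = 291 \left(\sqrt{5 - -20} - 30\right) = 291 \left(\sqrt{5 + 20} - 30\right) = 291 \left(\sqrt{25} - 30\right) = 291 \left(5 - 30\right) = 291 \left(-25\right) = -7275$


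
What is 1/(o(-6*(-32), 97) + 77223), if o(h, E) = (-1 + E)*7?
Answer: 1/77895 ≈ 1.2838e-5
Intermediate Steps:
o(h, E) = -7 + 7*E
1/(o(-6*(-32), 97) + 77223) = 1/((-7 + 7*97) + 77223) = 1/((-7 + 679) + 77223) = 1/(672 + 77223) = 1/77895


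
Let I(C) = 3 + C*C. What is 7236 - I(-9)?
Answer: 7152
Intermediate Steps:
I(C) = 3 + C²
7236 - I(-9) = 7236 - (3 + (-9)²) = 7236 - (3 + 81) = 7236 - 1*84 = 7236 - 84 = 7152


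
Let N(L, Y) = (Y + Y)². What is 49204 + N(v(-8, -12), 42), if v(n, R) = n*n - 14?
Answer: 56260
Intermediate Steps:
v(n, R) = -14 + n² (v(n, R) = n² - 14 = -14 + n²)
N(L, Y) = 4*Y² (N(L, Y) = (2*Y)² = 4*Y²)
49204 + N(v(-8, -12), 42) = 49204 + 4*42² = 49204 + 4*1764 = 49204 + 7056 = 56260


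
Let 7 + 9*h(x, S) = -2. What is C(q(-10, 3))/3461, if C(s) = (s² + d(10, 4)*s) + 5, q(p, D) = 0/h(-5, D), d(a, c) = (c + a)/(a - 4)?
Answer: 5/3461 ≈ 0.0014447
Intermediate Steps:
h(x, S) = -1 (h(x, S) = -7/9 + (⅑)*(-2) = -7/9 - 2/9 = -1)
d(a, c) = (a + c)/(-4 + a)
q(p, D) = 0 (q(p, D) = 0/(-1) = 0*(-1) = 0)
C(s) = 5 + s² + 7*s/3 (C(s) = (s² + ((10 + 4)/(-4 + 10))*s) + 5 = (s² + (14/6)*s) + 5 = (s² + ((⅙)*14)*s) + 5 = (s² + 7*s/3) + 5 = 5 + s² + 7*s/3)
C(q(-10, 3))/3461 = (5 + 0² + (7/3)*0)/3461 = (5 + 0 + 0)*(1/3461) = 5*(1/3461) = 5/3461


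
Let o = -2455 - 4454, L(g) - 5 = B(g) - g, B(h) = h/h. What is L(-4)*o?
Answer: -69090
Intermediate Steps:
B(h) = 1
L(g) = 6 - g (L(g) = 5 + (1 - g) = 6 - g)
o = -6909
L(-4)*o = (6 - 1*(-4))*(-6909) = (6 + 4)*(-6909) = 10*(-6909) = -69090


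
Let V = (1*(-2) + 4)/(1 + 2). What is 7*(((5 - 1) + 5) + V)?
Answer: 203/3 ≈ 67.667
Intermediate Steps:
V = ⅔ (V = (-2 + 4)/3 = 2*(⅓) = ⅔ ≈ 0.66667)
7*(((5 - 1) + 5) + V) = 7*(((5 - 1) + 5) + ⅔) = 7*((4 + 5) + ⅔) = 7*(9 + ⅔) = 7*(29/3) = 203/3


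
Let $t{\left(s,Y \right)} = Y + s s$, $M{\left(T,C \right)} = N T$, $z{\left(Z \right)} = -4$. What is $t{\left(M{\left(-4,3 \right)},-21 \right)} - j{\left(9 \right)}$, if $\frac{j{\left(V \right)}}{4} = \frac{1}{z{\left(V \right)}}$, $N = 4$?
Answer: $236$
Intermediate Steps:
$M{\left(T,C \right)} = 4 T$
$j{\left(V \right)} = -1$ ($j{\left(V \right)} = \frac{4}{-4} = 4 \left(- \frac{1}{4}\right) = -1$)
$t{\left(s,Y \right)} = Y + s^{2}$
$t{\left(M{\left(-4,3 \right)},-21 \right)} - j{\left(9 \right)} = \left(-21 + \left(4 \left(-4\right)\right)^{2}\right) - -1 = \left(-21 + \left(-16\right)^{2}\right) + 1 = \left(-21 + 256\right) + 1 = 235 + 1 = 236$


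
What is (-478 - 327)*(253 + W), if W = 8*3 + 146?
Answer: -340515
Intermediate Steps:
W = 170 (W = 24 + 146 = 170)
(-478 - 327)*(253 + W) = (-478 - 327)*(253 + 170) = -805*423 = -340515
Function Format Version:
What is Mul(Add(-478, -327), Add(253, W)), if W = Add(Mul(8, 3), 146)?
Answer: -340515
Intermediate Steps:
W = 170 (W = Add(24, 146) = 170)
Mul(Add(-478, -327), Add(253, W)) = Mul(Add(-478, -327), Add(253, 170)) = Mul(-805, 423) = -340515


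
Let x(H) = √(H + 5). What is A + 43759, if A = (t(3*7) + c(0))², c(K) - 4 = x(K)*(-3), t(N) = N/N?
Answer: 43829 - 30*√5 ≈ 43762.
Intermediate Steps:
x(H) = √(5 + H)
t(N) = 1
c(K) = 4 - 3*√(5 + K) (c(K) = 4 + √(5 + K)*(-3) = 4 - 3*√(5 + K))
A = (5 - 3*√5)² (A = (1 + (4 - 3*√(5 + 0)))² = (1 + (4 - 3*√5))² = (5 - 3*√5)² ≈ 2.9180)
A + 43759 = (70 - 30*√5) + 43759 = 43829 - 30*√5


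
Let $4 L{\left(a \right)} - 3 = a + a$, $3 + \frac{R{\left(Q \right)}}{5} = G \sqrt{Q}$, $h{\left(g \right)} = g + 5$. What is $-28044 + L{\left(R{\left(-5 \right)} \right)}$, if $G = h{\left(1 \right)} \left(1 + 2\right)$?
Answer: $- \frac{112203}{4} + 45 i \sqrt{5} \approx -28051.0 + 100.62 i$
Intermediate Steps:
$h{\left(g \right)} = 5 + g$
$G = 18$ ($G = \left(5 + 1\right) \left(1 + 2\right) = 6 \cdot 3 = 18$)
$R{\left(Q \right)} = -15 + 90 \sqrt{Q}$ ($R{\left(Q \right)} = -15 + 5 \cdot 18 \sqrt{Q} = -15 + 90 \sqrt{Q}$)
$L{\left(a \right)} = \frac{3}{4} + \frac{a}{2}$ ($L{\left(a \right)} = \frac{3}{4} + \frac{a + a}{4} = \frac{3}{4} + \frac{2 a}{4} = \frac{3}{4} + \frac{a}{2}$)
$-28044 + L{\left(R{\left(-5 \right)} \right)} = -28044 + \left(\frac{3}{4} + \frac{-15 + 90 \sqrt{-5}}{2}\right) = -28044 + \left(\frac{3}{4} + \frac{-15 + 90 i \sqrt{5}}{2}\right) = -28044 - \left(\frac{27}{4} - 45 i \sqrt{5}\right) = - \frac{112203}{4} + 45 i \sqrt{5}$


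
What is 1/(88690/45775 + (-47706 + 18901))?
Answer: -9155/263692037 ≈ -3.4719e-5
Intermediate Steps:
1/(88690/45775 + (-47706 + 18901)) = 1/(88690*(1/45775) - 28805) = 1/(17738/9155 - 28805) = 1/(-263692037/9155) = -9155/263692037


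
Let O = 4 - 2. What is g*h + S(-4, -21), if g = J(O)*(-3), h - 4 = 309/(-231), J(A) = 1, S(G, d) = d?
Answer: -2232/77 ≈ -28.987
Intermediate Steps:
O = 2
h = 205/77 (h = 4 + 309/(-231) = 4 + 309*(-1/231) = 4 - 103/77 = 205/77 ≈ 2.6623)
g = -3 (g = 1*(-3) = -3)
g*h + S(-4, -21) = -3*205/77 - 21 = -615/77 - 21 = -2232/77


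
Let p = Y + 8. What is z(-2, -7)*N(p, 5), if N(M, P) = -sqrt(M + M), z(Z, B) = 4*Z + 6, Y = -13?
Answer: 2*I*sqrt(10) ≈ 6.3246*I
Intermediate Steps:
z(Z, B) = 6 + 4*Z
p = -5 (p = -13 + 8 = -5)
N(M, P) = -sqrt(2)*sqrt(M) (N(M, P) = -sqrt(2*M) = -sqrt(2)*sqrt(M))
z(-2, -7)*N(p, 5) = (6 + 4*(-2))*(-sqrt(2)*sqrt(-5)) = (6 - 8)*(-sqrt(2)*I*sqrt(5)) = -(-2)*I*sqrt(10) = 2*I*sqrt(10)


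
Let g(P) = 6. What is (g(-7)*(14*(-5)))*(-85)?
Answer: 35700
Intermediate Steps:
(g(-7)*(14*(-5)))*(-85) = (6*(14*(-5)))*(-85) = (6*(-70))*(-85) = -420*(-85) = 35700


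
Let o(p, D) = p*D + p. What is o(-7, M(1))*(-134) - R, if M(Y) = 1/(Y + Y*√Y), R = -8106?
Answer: 9513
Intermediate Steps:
M(Y) = 1/(Y + Y^(3/2))
o(p, D) = p + D*p (o(p, D) = D*p + p = p + D*p)
o(-7, M(1))*(-134) - R = -7*(1 + 1/(1 + 1^(3/2)))*(-134) - 1*(-8106) = -7*(1 + 1/(1 + 1))*(-134) + 8106 = -7*(1 + 1/2)*(-134) + 8106 = -7*(1 + ½)*(-134) + 8106 = -7*3/2*(-134) + 8106 = -21/2*(-134) + 8106 = 1407 + 8106 = 9513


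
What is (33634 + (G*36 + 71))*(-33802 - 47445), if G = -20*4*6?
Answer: -1334481975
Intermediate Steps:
G = -480 (G = -4*20*6 = -80*6 = -480)
(33634 + (G*36 + 71))*(-33802 - 47445) = (33634 + (-480*36 + 71))*(-33802 - 47445) = (33634 + (-17280 + 71))*(-81247) = (33634 - 17209)*(-81247) = 16425*(-81247) = -1334481975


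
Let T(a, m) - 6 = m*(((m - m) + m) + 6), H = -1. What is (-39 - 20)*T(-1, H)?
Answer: -59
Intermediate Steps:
T(a, m) = 6 + m*(6 + m) (T(a, m) = 6 + m*(((m - m) + m) + 6) = 6 + m*((0 + m) + 6) = 6 + m*(m + 6) = 6 + m*(6 + m))
(-39 - 20)*T(-1, H) = (-39 - 20)*(6 + (-1)² + 6*(-1)) = -59*(6 + 1 - 6) = -59*1 = -59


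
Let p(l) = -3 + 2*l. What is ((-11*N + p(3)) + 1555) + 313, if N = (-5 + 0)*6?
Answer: 2201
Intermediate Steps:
N = -30 (N = -5*6 = -30)
((-11*N + p(3)) + 1555) + 313 = ((-11*(-30) + (-3 + 2*3)) + 1555) + 313 = ((330 + (-3 + 6)) + 1555) + 313 = ((330 + 3) + 1555) + 313 = (333 + 1555) + 313 = 1888 + 313 = 2201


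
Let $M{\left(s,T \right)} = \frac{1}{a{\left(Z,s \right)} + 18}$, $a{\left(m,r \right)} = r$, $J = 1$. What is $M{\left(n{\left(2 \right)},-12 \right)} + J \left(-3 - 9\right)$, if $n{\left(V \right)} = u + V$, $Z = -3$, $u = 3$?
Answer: $- \frac{275}{23} \approx -11.957$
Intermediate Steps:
$n{\left(V \right)} = 3 + V$
$M{\left(s,T \right)} = \frac{1}{18 + s}$ ($M{\left(s,T \right)} = \frac{1}{s + 18} = \frac{1}{18 + s}$)
$M{\left(n{\left(2 \right)},-12 \right)} + J \left(-3 - 9\right) = \frac{1}{18 + \left(3 + 2\right)} + 1 \left(-3 - 9\right) = \frac{1}{18 + 5} + 1 \left(-12\right) = \frac{1}{23} - 12 = - \frac{275}{23}$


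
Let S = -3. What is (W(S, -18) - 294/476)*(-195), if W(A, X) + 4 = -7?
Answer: 77025/34 ≈ 2265.4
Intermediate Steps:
W(A, X) = -11 (W(A, X) = -4 - 7 = -11)
(W(S, -18) - 294/476)*(-195) = (-11 - 294/476)*(-195) = (-11 - 294*1/476)*(-195) = (-11 - 21/34)*(-195) = -395/34*(-195) = 77025/34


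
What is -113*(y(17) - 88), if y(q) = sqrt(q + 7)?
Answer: 9944 - 226*sqrt(6) ≈ 9390.4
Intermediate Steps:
y(q) = sqrt(7 + q)
-113*(y(17) - 88) = -113*(sqrt(7 + 17) - 88) = -113*(sqrt(24) - 88) = -113*(2*sqrt(6) - 88) = -113*(-88 + 2*sqrt(6)) = 9944 - 226*sqrt(6)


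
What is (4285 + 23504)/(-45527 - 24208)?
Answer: -9263/23245 ≈ -0.39849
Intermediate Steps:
(4285 + 23504)/(-45527 - 24208) = 27789/(-69735) = 27789*(-1/69735) = -9263/23245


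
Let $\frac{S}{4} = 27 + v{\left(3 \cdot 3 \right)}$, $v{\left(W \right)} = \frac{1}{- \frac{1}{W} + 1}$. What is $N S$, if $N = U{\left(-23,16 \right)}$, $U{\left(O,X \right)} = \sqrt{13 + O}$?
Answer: $\frac{225 i \sqrt{10}}{2} \approx 355.76 i$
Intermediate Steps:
$v{\left(W \right)} = \frac{1}{1 - \frac{1}{W}}$
$N = i \sqrt{10}$ ($N = \sqrt{13 - 23} = \sqrt{-10} = i \sqrt{10} \approx 3.1623 i$)
$S = \frac{225}{2}$ ($S = 4 \left(27 + \frac{3 \cdot 3}{-1 + 3 \cdot 3}\right) = 4 \left(27 + \frac{9}{-1 + 9}\right) = 4 \left(27 + \frac{9}{8}\right) = 4 \cdot \frac{225}{8} = \frac{225}{2} \approx 112.5$)
$N S = i \sqrt{10} \cdot \frac{225}{2} = \frac{225 i \sqrt{10}}{2}$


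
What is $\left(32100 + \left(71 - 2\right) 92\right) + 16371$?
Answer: $54819$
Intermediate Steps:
$\left(32100 + \left(71 - 2\right) 92\right) + 16371 = \left(32100 + 69 \cdot 92\right) + 16371 = \left(32100 + 6348\right) + 16371 = 38448 + 16371 = 54819$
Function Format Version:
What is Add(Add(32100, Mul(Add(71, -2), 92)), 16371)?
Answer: 54819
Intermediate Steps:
Add(Add(32100, Mul(Add(71, -2), 92)), 16371) = Add(Add(32100, Mul(69, 92)), 16371) = Add(Add(32100, 6348), 16371) = Add(38448, 16371) = 54819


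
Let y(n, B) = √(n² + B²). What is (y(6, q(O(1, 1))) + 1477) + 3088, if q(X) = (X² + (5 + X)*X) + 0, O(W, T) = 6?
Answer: 4565 + 6*√290 ≈ 4667.2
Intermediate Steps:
q(X) = X² + X*(5 + X) (q(X) = (X² + X*(5 + X)) + 0 = X² + X*(5 + X))
y(n, B) = √(B² + n²)
(y(6, q(O(1, 1))) + 1477) + 3088 = (√((6*(5 + 2*6))² + 6²) + 1477) + 3088 = (√((6*(5 + 12))² + 36) + 1477) + 3088 = (√((6*17)² + 36) + 1477) + 3088 = (√(102² + 36) + 1477) + 3088 = (√(10404 + 36) + 1477) + 3088 = (√10440 + 1477) + 3088 = (6*√290 + 1477) + 3088 = (1477 + 6*√290) + 3088 = 4565 + 6*√290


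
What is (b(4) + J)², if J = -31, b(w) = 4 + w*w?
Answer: 121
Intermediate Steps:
b(w) = 4 + w²
(b(4) + J)² = ((4 + 4²) - 31)² = ((4 + 16) - 31)² = (20 - 31)² = (-11)² = 121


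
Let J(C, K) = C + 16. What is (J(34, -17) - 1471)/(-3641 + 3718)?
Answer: -203/11 ≈ -18.455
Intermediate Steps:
J(C, K) = 16 + C
(J(34, -17) - 1471)/(-3641 + 3718) = ((16 + 34) - 1471)/(-3641 + 3718) = (50 - 1471)/77 = -1421*1/77 = -203/11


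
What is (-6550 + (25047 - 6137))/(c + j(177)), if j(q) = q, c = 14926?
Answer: 12360/15103 ≈ 0.81838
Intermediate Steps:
(-6550 + (25047 - 6137))/(c + j(177)) = (-6550 + (25047 - 6137))/(14926 + 177) = (-6550 + 18910)/15103 = 12360*(1/15103) = 12360/15103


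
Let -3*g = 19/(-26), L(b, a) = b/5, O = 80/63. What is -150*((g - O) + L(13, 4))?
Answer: -64445/273 ≈ -236.06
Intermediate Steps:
O = 80/63 (O = 80*(1/63) = 80/63 ≈ 1.2698)
L(b, a) = b/5 (L(b, a) = b*(⅕) = b/5)
g = 19/78 (g = -19/(3*(-26)) = -19*(-1)/(3*26) = -⅓*(-19/26) = 19/78 ≈ 0.24359)
-150*((g - O) + L(13, 4)) = -150*((19/78 - 1*80/63) + (⅕)*13) = -150*((19/78 - 80/63) + 13/5) = -150*(-1681/1638 + 13/5) = -150*12889/8190 = -64445/273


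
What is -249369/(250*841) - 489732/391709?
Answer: -200646234621/82356817250 ≈ -2.4363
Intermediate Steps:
-249369/(250*841) - 489732/391709 = -249369/210250 - 489732*1/391709 = -249369*1/210250 - 489732/391709 = -249369/210250 - 489732/391709 = -200646234621/82356817250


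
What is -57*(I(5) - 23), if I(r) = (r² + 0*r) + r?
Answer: -399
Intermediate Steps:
I(r) = r + r² (I(r) = (r² + 0) + r = r² + r = r + r²)
-57*(I(5) - 23) = -57*(5*(1 + 5) - 23) = -57*(5*6 - 23) = -57*(30 - 23) = -57*7 = -399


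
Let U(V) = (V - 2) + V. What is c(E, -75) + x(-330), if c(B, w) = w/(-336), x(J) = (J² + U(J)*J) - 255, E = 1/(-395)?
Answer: 36635785/112 ≈ 3.2711e+5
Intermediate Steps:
U(V) = -2 + 2*V (U(V) = (-2 + V) + V = -2 + 2*V)
E = -1/395 ≈ -0.0025316
x(J) = -255 + J² + J*(-2 + 2*J) (x(J) = (J² + (-2 + 2*J)*J) - 255 = (J² + J*(-2 + 2*J)) - 255 = -255 + J² + J*(-2 + 2*J))
c(B, w) = -w/336 (c(B, w) = w*(-1/336) = -w/336)
c(E, -75) + x(-330) = -1/336*(-75) + (-255 - 2*(-330) + 3*(-330)²) = 25/112 + (-255 + 660 + 3*108900) = 25/112 + (-255 + 660 + 326700) = 25/112 + 327105 = 36635785/112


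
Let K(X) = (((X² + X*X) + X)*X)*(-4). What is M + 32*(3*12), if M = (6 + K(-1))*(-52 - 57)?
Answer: 62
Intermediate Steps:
K(X) = -4*X*(X + 2*X²) (K(X) = (((X² + X²) + X)*X)*(-4) = ((2*X² + X)*X)*(-4) = ((X + 2*X²)*X)*(-4) = (X*(X + 2*X²))*(-4) = -4*X*(X + 2*X²))
M = -1090 (M = (6 + (-1)²*(-4 - 8*(-1)))*(-52 - 57) = (6 + 1*(-4 + 8))*(-109) = (6 + 1*4)*(-109) = (6 + 4)*(-109) = 10*(-109) = -1090)
M + 32*(3*12) = -1090 + 32*(3*12) = -1090 + 32*36 = -1090 + 1152 = 62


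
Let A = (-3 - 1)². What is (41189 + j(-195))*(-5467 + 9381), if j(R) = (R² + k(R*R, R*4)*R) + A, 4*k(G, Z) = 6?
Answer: 308961375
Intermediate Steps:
k(G, Z) = 3/2 (k(G, Z) = (¼)*6 = 3/2)
A = 16 (A = (-4)² = 16)
j(R) = 16 + R² + 3*R/2 (j(R) = (R² + 3*R/2) + 16 = 16 + R² + 3*R/2)
(41189 + j(-195))*(-5467 + 9381) = (41189 + (16 + (-195)² + (3/2)*(-195)))*(-5467 + 9381) = (41189 + (16 + 38025 - 585/2))*3914 = (41189 + 75497/2)*3914 = (157875/2)*3914 = 308961375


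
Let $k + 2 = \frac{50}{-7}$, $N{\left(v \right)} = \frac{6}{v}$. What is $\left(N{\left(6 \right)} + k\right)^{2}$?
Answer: $\frac{3249}{49} \approx 66.306$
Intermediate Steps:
$k = - \frac{64}{7}$ ($k = -2 + \frac{50}{-7} = -2 + 50 \left(- \frac{1}{7}\right) = -2 - \frac{50}{7} = - \frac{64}{7} \approx -9.1429$)
$\left(N{\left(6 \right)} + k\right)^{2} = \left(\frac{6}{6} - \frac{64}{7}\right)^{2} = \left(6 \cdot \frac{1}{6} - \frac{64}{7}\right)^{2} = \left(1 - \frac{64}{7}\right)^{2} = \left(- \frac{57}{7}\right)^{2} = \frac{3249}{49}$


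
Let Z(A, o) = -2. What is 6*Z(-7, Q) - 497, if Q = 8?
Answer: -509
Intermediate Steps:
6*Z(-7, Q) - 497 = 6*(-2) - 497 = -12 - 497 = -509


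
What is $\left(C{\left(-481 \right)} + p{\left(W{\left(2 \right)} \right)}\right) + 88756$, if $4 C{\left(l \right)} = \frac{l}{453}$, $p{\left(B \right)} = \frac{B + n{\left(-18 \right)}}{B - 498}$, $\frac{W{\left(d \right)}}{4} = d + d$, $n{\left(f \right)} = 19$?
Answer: $\frac{38758887521}{436692} \approx 88756.0$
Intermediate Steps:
$W{\left(d \right)} = 8 d$ ($W{\left(d \right)} = 4 \left(d + d\right) = 4 \cdot 2 d = 8 d$)
$p{\left(B \right)} = \frac{19 + B}{-498 + B}$ ($p{\left(B \right)} = \frac{B + 19}{B - 498} = \frac{19 + B}{-498 + B}$)
$C{\left(l \right)} = \frac{l}{1812}$ ($C{\left(l \right)} = \frac{l \frac{1}{453}}{4} = \frac{\frac{1}{453} l}{4} = \frac{l}{1812}$)
$\left(C{\left(-481 \right)} + p{\left(W{\left(2 \right)} \right)}\right) + 88756 = \left(\frac{1}{1812} \left(-481\right) + \frac{19 + 8 \cdot 2}{-498 + 8 \cdot 2}\right) + 88756 = \left(- \frac{481}{1812} + \frac{19 + 16}{-498 + 16}\right) + 88756 = \left(- \frac{481}{1812} + \frac{1}{-482} \cdot 35\right) + 88756 = \left(- \frac{481}{1812} - \frac{35}{482}\right) + 88756 = - \frac{147631}{436692} + 88756 = \frac{38758887521}{436692}$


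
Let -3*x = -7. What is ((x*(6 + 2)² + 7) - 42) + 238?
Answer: 1057/3 ≈ 352.33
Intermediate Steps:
x = 7/3 (x = -⅓*(-7) = 7/3 ≈ 2.3333)
((x*(6 + 2)² + 7) - 42) + 238 = ((7*(6 + 2)²/3 + 7) - 42) + 238 = (((7/3)*8² + 7) - 42) + 238 = (((7/3)*64 + 7) - 42) + 238 = ((448/3 + 7) - 42) + 238 = (469/3 - 42) + 238 = 343/3 + 238 = 1057/3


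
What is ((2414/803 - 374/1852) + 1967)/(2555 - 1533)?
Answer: 1464703129/759936716 ≈ 1.9274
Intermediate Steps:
((2414/803 - 374/1852) + 1967)/(2555 - 1533) = ((2414*(1/803) - 374*1/1852) + 1967)/1022 = ((2414/803 - 187/926) + 1967)*(1/1022) = (2085203/743578 + 1967)*(1/1022) = (1464703129/743578)*(1/1022) = 1464703129/759936716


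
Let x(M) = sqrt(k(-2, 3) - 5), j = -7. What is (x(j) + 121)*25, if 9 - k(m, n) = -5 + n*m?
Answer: 3025 + 25*sqrt(15) ≈ 3121.8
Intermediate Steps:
k(m, n) = 14 - m*n (k(m, n) = 9 - (-5 + n*m) = 9 - (-5 + m*n) = 9 + (5 - m*n) = 14 - m*n)
x(M) = sqrt(15) (x(M) = sqrt((14 - 1*(-2)*3) - 5) = sqrt((14 + 6) - 5) = sqrt(20 - 5) = sqrt(15))
(x(j) + 121)*25 = (sqrt(15) + 121)*25 = (121 + sqrt(15))*25 = 3025 + 25*sqrt(15)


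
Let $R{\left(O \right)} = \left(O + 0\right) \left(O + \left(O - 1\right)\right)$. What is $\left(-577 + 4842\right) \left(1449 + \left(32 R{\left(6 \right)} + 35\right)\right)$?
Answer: $15336940$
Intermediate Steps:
$R{\left(O \right)} = O \left(-1 + 2 O\right)$ ($R{\left(O \right)} = O \left(O + \left(O - 1\right)\right) = O \left(O + \left(-1 + O\right)\right) = O \left(-1 + 2 O\right)$)
$\left(-577 + 4842\right) \left(1449 + \left(32 R{\left(6 \right)} + 35\right)\right) = \left(-577 + 4842\right) \left(1449 + \left(32 \cdot 6 \left(-1 + 2 \cdot 6\right) + 35\right)\right) = 4265 \left(1449 + \left(32 \cdot 6 \left(-1 + 12\right) + 35\right)\right) = 4265 \left(1449 + \left(32 \cdot 6 \cdot 11 + 35\right)\right) = 4265 \left(1449 + \left(32 \cdot 66 + 35\right)\right) = 4265 \left(1449 + \left(2112 + 35\right)\right) = 4265 \left(1449 + 2147\right) = 4265 \cdot 3596 = 15336940$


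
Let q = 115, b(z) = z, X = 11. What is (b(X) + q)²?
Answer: 15876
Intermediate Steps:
(b(X) + q)² = (11 + 115)² = 126² = 15876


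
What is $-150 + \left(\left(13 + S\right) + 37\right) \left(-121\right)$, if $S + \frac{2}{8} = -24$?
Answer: $- \frac{13063}{4} \approx -3265.8$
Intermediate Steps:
$S = - \frac{97}{4}$ ($S = - \frac{1}{4} - 24 = - \frac{97}{4} \approx -24.25$)
$-150 + \left(\left(13 + S\right) + 37\right) \left(-121\right) = -150 + \left(\left(13 - \frac{97}{4}\right) + 37\right) \left(-121\right) = -150 + \left(- \frac{45}{4} + 37\right) \left(-121\right) = -150 + \frac{103}{4} \left(-121\right) = -150 - \frac{12463}{4} = - \frac{13063}{4}$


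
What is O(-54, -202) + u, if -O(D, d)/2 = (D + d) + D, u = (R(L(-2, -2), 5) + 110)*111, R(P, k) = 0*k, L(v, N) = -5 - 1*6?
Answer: 12830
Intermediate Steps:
L(v, N) = -11 (L(v, N) = -5 - 6 = -11)
R(P, k) = 0
u = 12210 (u = (0 + 110)*111 = 110*111 = 12210)
O(D, d) = -4*D - 2*d (O(D, d) = -2*((D + d) + D) = -2*(d + 2*D) = -4*D - 2*d)
O(-54, -202) + u = (-4*(-54) - 2*(-202)) + 12210 = (216 + 404) + 12210 = 620 + 12210 = 12830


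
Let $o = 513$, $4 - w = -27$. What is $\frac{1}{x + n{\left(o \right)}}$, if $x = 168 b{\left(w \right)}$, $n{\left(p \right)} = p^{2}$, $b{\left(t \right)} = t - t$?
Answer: $\frac{1}{263169} \approx 3.7998 \cdot 10^{-6}$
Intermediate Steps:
$w = 31$ ($w = 4 - -27 = 4 + 27 = 31$)
$b{\left(t \right)} = 0$
$x = 0$ ($x = 168 \cdot 0 = 0$)
$\frac{1}{x + n{\left(o \right)}} = \frac{1}{0 + 513^{2}} = \frac{1}{0 + 263169} = \frac{1}{263169}$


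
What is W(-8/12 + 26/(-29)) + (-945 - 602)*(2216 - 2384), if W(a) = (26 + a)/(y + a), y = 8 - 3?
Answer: 77711030/299 ≈ 2.5990e+5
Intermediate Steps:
y = 5
W(a) = (26 + a)/(5 + a)
W(-8/12 + 26/(-29)) + (-945 - 602)*(2216 - 2384) = (26 + (-8/12 + 26/(-29)))/(5 + (-8/12 + 26/(-29))) + (-945 - 602)*(2216 - 2384) = (26 + (-8*1/12 + 26*(-1/29)))/(5 + (-8*1/12 + 26*(-1/29))) - 1547*(-168) = (26 + (-⅔ - 26/29))/(5 + (-⅔ - 26/29)) + 259896 = (26 - 136/87)/(5 - 136/87) + 259896 = (2126/87)/(299/87) + 259896 = (87/299)*(2126/87) + 259896 = 2126/299 + 259896 = 77711030/299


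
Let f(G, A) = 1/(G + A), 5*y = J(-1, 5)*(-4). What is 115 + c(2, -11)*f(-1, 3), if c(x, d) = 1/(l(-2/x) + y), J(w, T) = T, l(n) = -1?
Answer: 1149/10 ≈ 114.90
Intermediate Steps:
y = -4 (y = (5*(-4))/5 = (⅕)*(-20) = -4)
f(G, A) = 1/(A + G)
c(x, d) = -⅕ (c(x, d) = 1/(-1 - 4) = 1/(-5) = -⅕)
115 + c(2, -11)*f(-1, 3) = 115 - 1/(5*(3 - 1)) = 115 - ⅕/2 = 115 - ⅕*½ = 115 - ⅒ = 1149/10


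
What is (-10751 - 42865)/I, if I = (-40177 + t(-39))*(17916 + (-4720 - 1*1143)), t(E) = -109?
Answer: 26808/242783579 ≈ 0.00011042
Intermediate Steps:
I = -485567158 (I = (-40177 - 109)*(17916 + (-4720 - 1*1143)) = -40286*(17916 + (-4720 - 1143)) = -40286*(17916 - 5863) = -40286*12053 = -485567158)
(-10751 - 42865)/I = (-10751 - 42865)/(-485567158) = -53616*(-1/485567158) = 26808/242783579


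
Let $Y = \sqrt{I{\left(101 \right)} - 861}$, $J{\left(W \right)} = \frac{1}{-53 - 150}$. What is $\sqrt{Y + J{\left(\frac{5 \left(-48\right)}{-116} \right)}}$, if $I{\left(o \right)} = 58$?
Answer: $\frac{\sqrt{-203 + 41209 i \sqrt{803}}}{203} \approx 3.7638 + 3.7645 i$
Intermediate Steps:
$J{\left(W \right)} = - \frac{1}{203}$ ($J{\left(W \right)} = \frac{1}{-203} = - \frac{1}{203}$)
$Y = i \sqrt{803}$ ($Y = \sqrt{58 - 861} = \sqrt{-803} = i \sqrt{803} \approx 28.337 i$)
$\sqrt{Y + J{\left(\frac{5 \left(-48\right)}{-116} \right)}} = \sqrt{i \sqrt{803} - \frac{1}{203}} = \sqrt{- \frac{1}{203} + i \sqrt{803}}$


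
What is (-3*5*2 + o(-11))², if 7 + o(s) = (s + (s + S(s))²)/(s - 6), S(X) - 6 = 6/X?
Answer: 6162093001/4231249 ≈ 1456.3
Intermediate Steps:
S(X) = 6 + 6/X
o(s) = -7 + (s + (6 + s + 6/s)²)/(-6 + s) (o(s) = -7 + (s + (s + (6 + 6/s))²)/(s - 6) = -7 + (s + (6 + s + 6/s)²)/(-6 + s))
(-3*5*2 + o(-11))² = (-3*5*2 + ((6 + (-11)² + 6*(-11))² + 6*(-11)²*(7 - 1*(-11)))/((-11)²*(-6 - 11)))² = (-15*2 + (1/121)*((6 + 121 - 66)² + 6*121*(7 + 11))/(-17))² = (-30 + (1/121)*(-1/17)*(61² + 6*121*18))² = (-30 + (1/121)*(-1/17)*(3721 + 13068))² = (-30 + (1/121)*(-1/17)*16789)² = (-30 - 16789/2057)² = (-78499/2057)² = 6162093001/4231249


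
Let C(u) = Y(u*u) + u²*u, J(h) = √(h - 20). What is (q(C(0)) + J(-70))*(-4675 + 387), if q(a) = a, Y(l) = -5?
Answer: 21440 - 12864*I*√10 ≈ 21440.0 - 40680.0*I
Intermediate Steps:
J(h) = √(-20 + h)
C(u) = -5 + u³ (C(u) = -5 + u²*u = -5 + u³)
(q(C(0)) + J(-70))*(-4675 + 387) = ((-5 + 0³) + √(-20 - 70))*(-4675 + 387) = ((-5 + 0) + √(-90))*(-4288) = (-5 + 3*I*√10)*(-4288) = 21440 - 12864*I*√10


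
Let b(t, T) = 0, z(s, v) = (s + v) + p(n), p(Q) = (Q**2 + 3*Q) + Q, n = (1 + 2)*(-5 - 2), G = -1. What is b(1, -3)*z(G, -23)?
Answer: 0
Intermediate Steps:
n = -21 (n = 3*(-7) = -21)
p(Q) = Q**2 + 4*Q
z(s, v) = 357 + s + v (z(s, v) = (s + v) - 21*(4 - 21) = (s + v) - 21*(-17) = (s + v) + 357 = 357 + s + v)
b(1, -3)*z(G, -23) = 0*(357 - 1 - 23) = 0*333 = 0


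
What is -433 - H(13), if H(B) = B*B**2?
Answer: -2630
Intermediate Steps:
H(B) = B**3
-433 - H(13) = -433 - 1*13**3 = -433 - 1*2197 = -433 - 2197 = -2630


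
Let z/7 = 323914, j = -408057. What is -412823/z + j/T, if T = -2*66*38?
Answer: 153859484253/1895544728 ≈ 81.169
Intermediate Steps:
z = 2267398 (z = 7*323914 = 2267398)
T = -5016 (T = -132*38 = -5016)
-412823/z + j/T = -412823/2267398 - 408057/(-5016) = -412823*1/2267398 - 408057*(-1/5016) = -412823/2267398 + 136019/1672 = 153859484253/1895544728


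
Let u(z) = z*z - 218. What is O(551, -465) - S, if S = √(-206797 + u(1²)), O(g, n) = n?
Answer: -465 - I*√207014 ≈ -465.0 - 454.99*I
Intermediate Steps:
u(z) = -218 + z² (u(z) = z² - 218 = -218 + z²)
S = I*√207014 (S = √(-206797 + (-218 + (1²)²)) = √(-206797 + (-218 + 1²)) = √(-206797 + (-218 + 1)) = √(-206797 - 217) = √(-207014) = I*√207014 ≈ 454.99*I)
O(551, -465) - S = -465 - I*√207014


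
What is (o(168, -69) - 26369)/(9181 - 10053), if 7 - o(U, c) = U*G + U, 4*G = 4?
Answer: 13349/436 ≈ 30.617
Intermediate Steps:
G = 1 (G = (¼)*4 = 1)
o(U, c) = 7 - 2*U (o(U, c) = 7 - (U*1 + U) = 7 - (U + U) = 7 - 2*U)
(o(168, -69) - 26369)/(9181 - 10053) = ((7 - 2*168) - 26369)/(9181 - 10053) = ((7 - 336) - 26369)/(-872) = (-329 - 26369)*(-1/872) = -26698*(-1/872) = 13349/436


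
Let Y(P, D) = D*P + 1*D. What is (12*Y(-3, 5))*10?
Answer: -1200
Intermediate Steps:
Y(P, D) = D + D*P (Y(P, D) = D*P + D = D + D*P)
(12*Y(-3, 5))*10 = (12*(5*(1 - 3)))*10 = (12*(5*(-2)))*10 = (12*(-10))*10 = -120*10 = -1200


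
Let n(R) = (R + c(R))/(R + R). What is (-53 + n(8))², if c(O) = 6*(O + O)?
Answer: 8649/4 ≈ 2162.3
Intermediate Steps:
c(O) = 12*O (c(O) = 6*(2*O) = 12*O)
n(R) = 13/2 (n(R) = (R + 12*R)/(R + R) = (13*R)/((2*R)) = (13*R)*(1/(2*R)) = 13/2)
(-53 + n(8))² = (-53 + 13/2)² = (-93/2)² = 8649/4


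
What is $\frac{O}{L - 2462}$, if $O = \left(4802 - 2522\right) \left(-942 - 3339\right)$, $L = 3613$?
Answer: $- \frac{9760680}{1151} \approx -8480.2$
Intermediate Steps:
$O = -9760680$ ($O = 2280 \left(-4281\right) = -9760680$)
$\frac{O}{L - 2462} = - \frac{9760680}{3613 - 2462} = - \frac{9760680}{1151}$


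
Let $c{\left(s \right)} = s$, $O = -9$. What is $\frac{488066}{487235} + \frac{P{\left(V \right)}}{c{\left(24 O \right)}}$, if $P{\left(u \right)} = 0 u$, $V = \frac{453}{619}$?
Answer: $\frac{488066}{487235} \approx 1.0017$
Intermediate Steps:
$V = \frac{453}{619}$ ($V = 453 \cdot \frac{1}{619} = \frac{453}{619} \approx 0.73183$)
$P{\left(u \right)} = 0$
$\frac{488066}{487235} + \frac{P{\left(V \right)}}{c{\left(24 O \right)}} = \frac{488066}{487235} + \frac{0}{24 \left(-9\right)} = 488066 \cdot \frac{1}{487235} + \frac{0}{-216} = \frac{488066}{487235} + 0 \left(- \frac{1}{216}\right) = \frac{488066}{487235} + 0 = \frac{488066}{487235}$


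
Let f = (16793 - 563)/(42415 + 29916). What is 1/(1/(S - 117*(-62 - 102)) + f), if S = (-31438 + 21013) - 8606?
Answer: 11355967/2620441 ≈ 4.3336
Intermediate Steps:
f = 16230/72331 ≈ 0.22439
S = -19031 (S = -10425 - 8606 = -19031)
1/(1/(S - 117*(-62 - 102)) + f) = 1/(1/(-19031 - 117*(-62 - 102)) + 16230/72331) = 1/(1/(-19031 - 117*(-164)) + 16230/72331) = 1/(1/(-19031 + 19188) + 16230/72331) = 1/(1/157 + 16230/72331) = 1/(2620441/11355967) = 11355967/2620441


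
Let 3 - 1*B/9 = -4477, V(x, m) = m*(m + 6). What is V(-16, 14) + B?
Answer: 40600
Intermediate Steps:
V(x, m) = m*(6 + m)
B = 40320 (B = 27 - 9*(-4477) = 27 + 40293 = 40320)
V(-16, 14) + B = 14*(6 + 14) + 40320 = 14*20 + 40320 = 280 + 40320 = 40600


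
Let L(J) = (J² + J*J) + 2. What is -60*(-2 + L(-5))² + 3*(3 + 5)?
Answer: -149976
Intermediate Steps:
L(J) = 2 + 2*J² (L(J) = (J² + J²) + 2 = 2*J² + 2 = 2 + 2*J²)
-60*(-2 + L(-5))² + 3*(3 + 5) = -60*(-2 + (2 + 2*(-5)²))² + 3*(3 + 5) = -60*(-2 + (2 + 2*25))² + 3*8 = -60*(-2 + (2 + 50))² + 24 = -60*(-2 + 52)² + 24 = -60*50² + 24 = -60*2500 + 24 = -150000 + 24 = -149976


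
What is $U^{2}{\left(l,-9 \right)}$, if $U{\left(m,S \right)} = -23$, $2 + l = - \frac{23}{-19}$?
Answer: $529$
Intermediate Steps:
$l = - \frac{15}{19}$ ($l = -2 - \frac{23}{-19} = -2 - - \frac{23}{19} = -2 + \frac{23}{19} = - \frac{15}{19} \approx -0.78947$)
$U^{2}{\left(l,-9 \right)} = \left(-23\right)^{2} = 529$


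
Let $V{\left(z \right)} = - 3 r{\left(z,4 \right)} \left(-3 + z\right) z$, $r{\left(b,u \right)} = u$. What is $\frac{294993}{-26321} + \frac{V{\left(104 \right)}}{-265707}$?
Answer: $- \frac{1924717837}{179324973} \approx -10.733$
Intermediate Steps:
$V{\left(z \right)} = - 12 z \left(-3 + z\right)$ ($V{\left(z \right)} = \left(-3\right) 4 \left(-3 + z\right) z = - 12 z \left(-3 + z\right)$)
$\frac{294993}{-26321} + \frac{V{\left(104 \right)}}{-265707} = \frac{294993}{-26321} + \frac{12 \cdot 104 \left(3 - 104\right)}{-265707} = 294993 \left(- \frac{1}{26321}\right) + 12 \cdot 104 \left(3 - 104\right) \left(- \frac{1}{265707}\right) = - \frac{294993}{26321} + 12 \cdot 104 \left(-101\right) \left(- \frac{1}{265707}\right) = - \frac{294993}{26321} - - \frac{3232}{6813} = - \frac{294993}{26321} + \frac{3232}{6813} = - \frac{1924717837}{179324973}$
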